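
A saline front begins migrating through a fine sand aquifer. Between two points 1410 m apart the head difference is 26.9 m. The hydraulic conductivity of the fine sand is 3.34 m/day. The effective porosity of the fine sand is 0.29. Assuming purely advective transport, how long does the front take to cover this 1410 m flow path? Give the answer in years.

17.6

Hydraulic gradient i = Δh / L = 26.9 / 1410 = 0.01908.
Darcy flux q = K · i = 3.340 × 0.01908 = 0.06372 m/day.
Seepage velocity v = q / n_e = 0.06372 / 0.29 = 0.2197 m/day.
Travel time t = L / v = 1410 / 0.2197 = 6417 days = 17.57 years.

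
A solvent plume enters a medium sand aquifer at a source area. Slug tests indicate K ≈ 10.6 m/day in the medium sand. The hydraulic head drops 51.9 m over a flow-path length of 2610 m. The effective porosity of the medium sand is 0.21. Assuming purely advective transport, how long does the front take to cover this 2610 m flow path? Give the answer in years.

7.12

Hydraulic gradient i = Δh / L = 51.9 / 2610 = 0.01989.
Darcy flux q = K · i = 10.60 × 0.01989 = 0.2108 m/day.
Seepage velocity v = q / n_e = 0.2108 / 0.21 = 1.004 m/day.
Travel time t = L / v = 2610 / 1.004 = 2600 days = 7.119 years.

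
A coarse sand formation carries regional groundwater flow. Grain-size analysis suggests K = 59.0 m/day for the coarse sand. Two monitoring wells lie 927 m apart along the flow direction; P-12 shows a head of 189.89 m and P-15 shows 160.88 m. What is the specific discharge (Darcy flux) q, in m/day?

Hydraulic gradient i = (189.89 − 160.88) / 927 = 29.01 / 927 = 0.03129.
Specific discharge q = K · i = 59.00 × 0.03129 = 1.846 m/day.

1.85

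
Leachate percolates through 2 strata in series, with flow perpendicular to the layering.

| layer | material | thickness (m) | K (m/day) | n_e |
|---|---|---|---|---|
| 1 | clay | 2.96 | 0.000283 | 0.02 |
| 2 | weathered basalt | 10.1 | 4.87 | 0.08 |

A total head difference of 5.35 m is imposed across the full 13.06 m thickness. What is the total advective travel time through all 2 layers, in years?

With flow normal to the layers, continuity requires the same specific discharge q through every layer.
Σ(b_i/K_i) = 2.96/0.000283 + 10.1/4.87 = 10461 d.
q = Δh / Σ(b_i/K_i) = 5.35 / 10461 = 0.0005114 m/day.
In each layer the seepage velocity is v_i = q/n_i, so the layer transit time is t_i = b_i·n_i / q:
  layer 1 (clay): t_1 = 2.96 × 0.02 / 0.0005114 = 115.8 d
  layer 2 (weathered basalt): t_2 = 10.1 × 0.08 / 0.0005114 = 1580 d
Total t = Σ t_i = 1696 days = 4.643 years.

4.64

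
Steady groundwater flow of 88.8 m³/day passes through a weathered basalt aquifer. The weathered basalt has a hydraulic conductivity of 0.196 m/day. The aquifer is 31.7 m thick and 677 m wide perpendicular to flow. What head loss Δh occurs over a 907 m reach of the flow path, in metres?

Cross-sectional area A = 677 × 31.7 = 21461 m².
From Q = K·A·i, i = Q / (K·A) = 88.8 / (0.1960 × 21461) = 0.02111.
Head loss Δh = i · L = 0.02111 × 907 = 19.15 m.

19.1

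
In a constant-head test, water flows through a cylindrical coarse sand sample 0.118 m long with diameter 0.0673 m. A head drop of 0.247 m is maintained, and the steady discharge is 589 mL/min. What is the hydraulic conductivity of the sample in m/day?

Cross-sectional area A = π·(d/2)² = π × (0.0673/2)² = 0.003557 m².
Convert discharge: 589 mL/min = 9.817e-06 m³/s.
Darcy's law rearranged: K = Q·L / (A·Δh) = 9.817e-06 × 0.118 / (0.003557 × 0.247) = 0.001318 m/s = 113.9 m/day.

114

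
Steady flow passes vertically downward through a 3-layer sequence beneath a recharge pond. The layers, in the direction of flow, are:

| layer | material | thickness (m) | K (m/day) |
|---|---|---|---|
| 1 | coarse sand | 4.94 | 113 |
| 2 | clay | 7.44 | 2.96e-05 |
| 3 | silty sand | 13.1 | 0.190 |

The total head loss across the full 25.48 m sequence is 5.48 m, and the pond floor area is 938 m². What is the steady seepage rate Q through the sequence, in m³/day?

Flow is perpendicular to layering, so the layers act in series and the equivalent K is the thickness-weighted harmonic mean.
Total thickness L = 4.94 + 7.44 + 13.1 = 25.48 m.
Σ(b_i/K_i) = 4.94/113 + 7.44/2.96e-05 + 13.1/0.190 = 2.514e+05 d.
K_eq = L / Σ(b_i/K_i) = 25.48 / 2.514e+05 = 0.0001013 m/day.
Q = K_eq · A · (Δh/L) = 0.0001013 × 938 × (5.48/25.48) = 0.02044 m³/day.

0.0204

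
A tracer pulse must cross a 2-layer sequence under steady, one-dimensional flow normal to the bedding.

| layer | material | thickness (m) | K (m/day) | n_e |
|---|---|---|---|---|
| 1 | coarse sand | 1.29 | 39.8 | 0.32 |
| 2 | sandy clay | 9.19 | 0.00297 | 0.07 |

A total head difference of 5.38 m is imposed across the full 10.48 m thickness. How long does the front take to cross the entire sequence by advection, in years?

With flow normal to the layers, continuity requires the same specific discharge q through every layer.
Σ(b_i/K_i) = 1.29/39.8 + 9.19/0.00297 = 3094 d.
q = Δh / Σ(b_i/K_i) = 5.38 / 3094 = 0.001739 m/day.
In each layer the seepage velocity is v_i = q/n_i, so the layer transit time is t_i = b_i·n_i / q:
  layer 1 (coarse sand): t_1 = 1.29 × 0.32 / 0.001739 = 237.4 d
  layer 2 (sandy clay): t_2 = 9.19 × 0.07 / 0.001739 = 370.0 d
Total t = Σ t_i = 607.4 days = 1.663 years.

1.66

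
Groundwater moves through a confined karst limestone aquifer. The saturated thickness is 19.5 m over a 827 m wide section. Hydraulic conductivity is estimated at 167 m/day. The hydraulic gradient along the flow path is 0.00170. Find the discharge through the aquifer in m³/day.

4580

Cross-sectional area A = 827 × 19.5 = 16126 m².
Hydraulic gradient i = 0.00170.
Darcy's law: Q = K · A · i = 167.0 × 16126 × 0.001700 = 4578 m³/day.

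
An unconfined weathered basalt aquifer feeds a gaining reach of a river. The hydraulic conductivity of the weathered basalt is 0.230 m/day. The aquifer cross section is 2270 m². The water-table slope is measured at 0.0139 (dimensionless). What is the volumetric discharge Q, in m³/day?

Hydraulic gradient i = 0.0139.
Darcy's law: Q = K · A · i = 0.2300 × 2270 × 0.01390 = 7.257 m³/day.

7.26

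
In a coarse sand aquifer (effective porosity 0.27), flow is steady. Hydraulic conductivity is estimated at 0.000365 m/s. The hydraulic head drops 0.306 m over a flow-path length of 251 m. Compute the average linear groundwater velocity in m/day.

0.142

Convert K: 0.000365 m/s × 86400 = 31.54 m/day.
Hydraulic gradient i = Δh / L = 0.306 / 251 = 0.001219.
Darcy flux q = K · i = 31.54 × 0.001219 = 0.03845 m/day.
Seepage velocity v = q / n_e = 0.03845 / 0.27 = 0.1424 m/day.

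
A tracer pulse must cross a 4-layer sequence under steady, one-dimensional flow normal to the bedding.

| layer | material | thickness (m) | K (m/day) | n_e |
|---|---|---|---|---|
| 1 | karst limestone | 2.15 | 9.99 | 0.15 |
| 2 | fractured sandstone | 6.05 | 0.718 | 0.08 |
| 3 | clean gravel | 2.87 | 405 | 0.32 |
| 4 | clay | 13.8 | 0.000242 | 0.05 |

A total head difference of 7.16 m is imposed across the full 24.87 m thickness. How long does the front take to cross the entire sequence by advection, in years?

52.7

With flow normal to the layers, continuity requires the same specific discharge q through every layer.
Σ(b_i/K_i) = 2.15/9.99 + 6.05/0.718 + 2.87/405 + 13.8/0.000242 = 57033 d.
q = Δh / Σ(b_i/K_i) = 7.16 / 57033 = 0.0001255 m/day.
In each layer the seepage velocity is v_i = q/n_i, so the layer transit time is t_i = b_i·n_i / q:
  layer 1 (karst limestone): t_1 = 2.15 × 0.15 / 0.0001255 = 2569 d
  layer 2 (fractured sandstone): t_2 = 6.05 × 0.08 / 0.0001255 = 3855 d
  layer 3 (clean gravel): t_3 = 2.87 × 0.32 / 0.0001255 = 7316 d
  layer 4 (clay): t_4 = 13.8 × 0.05 / 0.0001255 = 5496 d
Total t = Σ t_i = 19236 days = 52.67 years.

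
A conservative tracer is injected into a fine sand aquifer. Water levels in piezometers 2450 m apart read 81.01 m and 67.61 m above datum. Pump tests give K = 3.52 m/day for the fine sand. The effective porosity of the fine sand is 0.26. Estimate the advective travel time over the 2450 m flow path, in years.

Hydraulic gradient i = (81.01 − 67.61) / 2450 = 13.4 / 2450 = 0.005469.
Darcy flux q = K · i = 3.520 × 0.005469 = 0.01925 m/day.
Seepage velocity v = q / n_e = 0.01925 / 0.26 = 0.07405 m/day.
Travel time t = L / v = 2450 / 0.07405 = 33087 days = 90.59 years.

90.6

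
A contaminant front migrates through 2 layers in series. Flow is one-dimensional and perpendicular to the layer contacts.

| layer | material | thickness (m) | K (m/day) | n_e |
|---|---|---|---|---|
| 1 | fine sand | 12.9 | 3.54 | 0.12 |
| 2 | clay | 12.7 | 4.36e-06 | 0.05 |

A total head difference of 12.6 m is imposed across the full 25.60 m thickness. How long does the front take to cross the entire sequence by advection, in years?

With flow normal to the layers, continuity requires the same specific discharge q through every layer.
Σ(b_i/K_i) = 12.9/3.54 + 12.7/4.36e-06 = 2.913e+06 d.
q = Δh / Σ(b_i/K_i) = 12.6 / 2.913e+06 = 4.326e-06 m/day.
In each layer the seepage velocity is v_i = q/n_i, so the layer transit time is t_i = b_i·n_i / q:
  layer 1 (fine sand): t_1 = 12.9 × 0.12 / 4.326e-06 = 3.579e+05 d
  layer 2 (clay): t_2 = 12.7 × 0.05 / 4.326e-06 = 1.468e+05 d
Total t = Σ t_i = 5.047e+05 days = 1382 years.

1380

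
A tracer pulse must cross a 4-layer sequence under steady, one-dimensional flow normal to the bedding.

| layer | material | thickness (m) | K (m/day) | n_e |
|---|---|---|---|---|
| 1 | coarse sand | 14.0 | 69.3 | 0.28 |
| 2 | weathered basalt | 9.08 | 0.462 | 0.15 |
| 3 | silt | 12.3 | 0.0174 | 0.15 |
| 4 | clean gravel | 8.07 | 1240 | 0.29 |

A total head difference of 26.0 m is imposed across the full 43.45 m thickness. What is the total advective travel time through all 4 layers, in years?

With flow normal to the layers, continuity requires the same specific discharge q through every layer.
Σ(b_i/K_i) = 14.0/69.3 + 9.08/0.462 + 12.3/0.0174 + 8.07/1240 = 726.8 d.
q = Δh / Σ(b_i/K_i) = 26.0 / 726.8 = 0.03578 m/day.
In each layer the seepage velocity is v_i = q/n_i, so the layer transit time is t_i = b_i·n_i / q:
  layer 1 (coarse sand): t_1 = 14.0 × 0.28 / 0.03578 = 109.6 d
  layer 2 (weathered basalt): t_2 = 9.08 × 0.15 / 0.03578 = 38.07 d
  layer 3 (silt): t_3 = 12.3 × 0.15 / 0.03578 = 51.57 d
  layer 4 (clean gravel): t_4 = 8.07 × 0.29 / 0.03578 = 65.42 d
Total t = Σ t_i = 264.6 days = 0.7245 years.

0.725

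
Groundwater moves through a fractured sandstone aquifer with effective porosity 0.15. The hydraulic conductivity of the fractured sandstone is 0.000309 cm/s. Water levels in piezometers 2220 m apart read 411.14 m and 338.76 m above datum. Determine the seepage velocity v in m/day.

Convert K: 0.000309 cm/s × 864 = 0.2670 m/day.
Hydraulic gradient i = (411.14 − 338.76) / 2220 = 72.38 / 2220 = 0.03260.
Darcy flux q = K · i = 0.2670 × 0.03260 = 0.008704 m/day.
Seepage velocity v = q / n_e = 0.008704 / 0.15 = 0.05803 m/day.

0.0580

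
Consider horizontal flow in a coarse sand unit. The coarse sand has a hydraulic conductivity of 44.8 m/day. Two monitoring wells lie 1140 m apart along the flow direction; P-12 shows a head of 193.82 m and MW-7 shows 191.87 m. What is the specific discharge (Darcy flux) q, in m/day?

0.0766

Hydraulic gradient i = (193.82 − 191.87) / 1140 = 1.95 / 1140 = 0.001711.
Specific discharge q = K · i = 44.80 × 0.001711 = 0.07663 m/day.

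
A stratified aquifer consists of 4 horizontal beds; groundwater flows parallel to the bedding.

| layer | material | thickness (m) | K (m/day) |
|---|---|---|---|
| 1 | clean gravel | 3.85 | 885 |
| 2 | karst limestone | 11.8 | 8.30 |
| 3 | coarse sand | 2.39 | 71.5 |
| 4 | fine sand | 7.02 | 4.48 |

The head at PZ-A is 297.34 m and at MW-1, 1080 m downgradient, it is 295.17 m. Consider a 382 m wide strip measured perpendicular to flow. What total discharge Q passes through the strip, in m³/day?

Flow is parallel to layering, so each bed carries its own Darcy discharge and the transmissivities add.
Σ(K_i·b_i) = 885×3.85 + 8.30×11.8 + 71.5×2.39 + 4.48×7.02 = 3708 m²/day.
Hydraulic gradient i = (297.34 − 295.17) / 1080 = 2.17 / 1080 = 0.002009.
Q = Σ(K_i·b_i) · W · i = 3708 × 382 × 0.002009 = 2846 m³/day.

2850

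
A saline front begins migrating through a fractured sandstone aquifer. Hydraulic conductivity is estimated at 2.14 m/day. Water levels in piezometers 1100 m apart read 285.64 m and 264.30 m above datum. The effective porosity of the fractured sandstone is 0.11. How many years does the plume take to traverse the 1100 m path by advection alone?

Hydraulic gradient i = (285.64 − 264.30) / 1100 = 21.34 / 1100 = 0.01940.
Darcy flux q = K · i = 2.140 × 0.01940 = 0.04152 m/day.
Seepage velocity v = q / n_e = 0.04152 / 0.11 = 0.3774 m/day.
Travel time t = L / v = 1100 / 0.3774 = 2915 days = 7.980 years.

7.98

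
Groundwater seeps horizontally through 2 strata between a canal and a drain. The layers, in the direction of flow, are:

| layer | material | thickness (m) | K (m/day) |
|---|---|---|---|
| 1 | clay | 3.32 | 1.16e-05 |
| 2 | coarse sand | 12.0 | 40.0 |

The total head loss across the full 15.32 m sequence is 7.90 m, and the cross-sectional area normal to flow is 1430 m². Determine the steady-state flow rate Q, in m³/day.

0.0395

Flow is perpendicular to layering, so the layers act in series and the equivalent K is the thickness-weighted harmonic mean.
Total thickness L = 3.32 + 12.0 = 15.32 m.
Σ(b_i/K_i) = 3.32/1.16e-05 + 12.0/40.0 = 2.862e+05 d.
K_eq = L / Σ(b_i/K_i) = 15.32 / 2.862e+05 = 5.353e-05 m/day.
Q = K_eq · A · (Δh/L) = 5.353e-05 × 1430 × (7.90/15.32) = 0.03947 m³/day.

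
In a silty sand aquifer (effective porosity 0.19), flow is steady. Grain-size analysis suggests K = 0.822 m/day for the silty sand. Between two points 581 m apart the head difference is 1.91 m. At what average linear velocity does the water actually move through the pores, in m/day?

Hydraulic gradient i = Δh / L = 1.91 / 581 = 0.003287.
Darcy flux q = K · i = 0.8220 × 0.003287 = 0.002702 m/day.
Seepage velocity v = q / n_e = 0.002702 / 0.19 = 0.01422 m/day.

0.0142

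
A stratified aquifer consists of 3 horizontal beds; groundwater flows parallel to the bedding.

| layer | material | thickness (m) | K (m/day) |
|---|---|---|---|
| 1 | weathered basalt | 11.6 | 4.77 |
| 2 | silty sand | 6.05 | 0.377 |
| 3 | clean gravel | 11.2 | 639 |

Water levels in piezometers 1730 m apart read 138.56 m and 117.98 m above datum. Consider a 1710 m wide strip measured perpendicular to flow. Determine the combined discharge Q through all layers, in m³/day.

Flow is parallel to layering, so each bed carries its own Darcy discharge and the transmissivities add.
Σ(K_i·b_i) = 4.77×11.6 + 0.377×6.05 + 639×11.2 = 7214 m²/day.
Hydraulic gradient i = (138.56 − 117.98) / 1730 = 20.58 / 1730 = 0.01190.
Q = Σ(K_i·b_i) · W · i = 7214 × 1710 × 0.01190 = 1.468e+05 m³/day.

147000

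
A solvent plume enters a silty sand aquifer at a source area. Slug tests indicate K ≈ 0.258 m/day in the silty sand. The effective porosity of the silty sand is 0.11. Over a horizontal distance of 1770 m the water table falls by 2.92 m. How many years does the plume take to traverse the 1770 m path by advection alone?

Hydraulic gradient i = Δh / L = 2.92 / 1770 = 0.001650.
Darcy flux q = K · i = 0.2580 × 0.001650 = 0.0004256 m/day.
Seepage velocity v = q / n_e = 0.0004256 / 0.11 = 0.003869 m/day.
Travel time t = L / v = 1770 / 0.003869 = 4.574e+05 days = 1252 years.

1250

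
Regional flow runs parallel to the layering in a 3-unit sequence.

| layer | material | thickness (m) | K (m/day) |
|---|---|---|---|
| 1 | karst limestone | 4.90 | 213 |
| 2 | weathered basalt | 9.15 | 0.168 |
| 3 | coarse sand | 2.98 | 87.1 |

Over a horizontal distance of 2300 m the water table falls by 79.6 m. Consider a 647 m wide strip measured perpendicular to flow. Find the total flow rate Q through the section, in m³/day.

29200

Flow is parallel to layering, so each bed carries its own Darcy discharge and the transmissivities add.
Σ(K_i·b_i) = 213×4.90 + 0.168×9.15 + 87.1×2.98 = 1305 m²/day.
Hydraulic gradient i = Δh / L = 79.6 / 2300 = 0.03461.
Q = Σ(K_i·b_i) · W · i = 1305 × 647 × 0.03461 = 29217 m³/day.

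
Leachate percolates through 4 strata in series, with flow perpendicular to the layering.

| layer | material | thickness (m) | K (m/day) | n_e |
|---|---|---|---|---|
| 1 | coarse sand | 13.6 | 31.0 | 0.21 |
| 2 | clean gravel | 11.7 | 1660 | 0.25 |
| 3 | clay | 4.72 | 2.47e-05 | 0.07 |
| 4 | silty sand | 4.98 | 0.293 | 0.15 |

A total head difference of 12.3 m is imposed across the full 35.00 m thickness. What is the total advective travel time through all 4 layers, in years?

292

With flow normal to the layers, continuity requires the same specific discharge q through every layer.
Σ(b_i/K_i) = 13.6/31.0 + 11.7/1660 + 4.72/2.47e-05 + 4.98/0.293 = 1.911e+05 d.
q = Δh / Σ(b_i/K_i) = 12.3 / 1.911e+05 = 6.436e-05 m/day.
In each layer the seepage velocity is v_i = q/n_i, so the layer transit time is t_i = b_i·n_i / q:
  layer 1 (coarse sand): t_1 = 13.6 × 0.21 / 6.436e-05 = 44375 d
  layer 2 (clean gravel): t_2 = 11.7 × 0.25 / 6.436e-05 = 45447 d
  layer 3 (clay): t_3 = 4.72 × 0.07 / 6.436e-05 = 5134 d
  layer 4 (silty sand): t_4 = 4.98 × 0.15 / 6.436e-05 = 11606 d
Total t = Σ t_i = 1.066e+05 days = 291.8 years.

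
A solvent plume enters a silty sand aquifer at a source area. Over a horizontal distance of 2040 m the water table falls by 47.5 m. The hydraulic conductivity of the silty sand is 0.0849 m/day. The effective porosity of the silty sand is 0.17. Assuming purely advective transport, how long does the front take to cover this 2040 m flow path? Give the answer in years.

480

Hydraulic gradient i = Δh / L = 47.5 / 2040 = 0.02328.
Darcy flux q = K · i = 0.08490 × 0.02328 = 0.001977 m/day.
Seepage velocity v = q / n_e = 0.001977 / 0.17 = 0.01163 m/day.
Travel time t = L / v = 2040 / 0.01163 = 1.754e+05 days = 480.3 years.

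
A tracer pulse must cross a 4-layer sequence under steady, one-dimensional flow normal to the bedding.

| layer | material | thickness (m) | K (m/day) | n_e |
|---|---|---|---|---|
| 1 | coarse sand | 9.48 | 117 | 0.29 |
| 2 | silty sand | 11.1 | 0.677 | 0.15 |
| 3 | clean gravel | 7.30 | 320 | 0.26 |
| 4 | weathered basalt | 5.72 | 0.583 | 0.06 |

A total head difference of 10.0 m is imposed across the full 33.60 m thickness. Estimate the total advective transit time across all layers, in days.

17.5

With flow normal to the layers, continuity requires the same specific discharge q through every layer.
Σ(b_i/K_i) = 9.48/117 + 11.1/0.677 + 7.30/320 + 5.72/0.583 = 26.31 d.
q = Δh / Σ(b_i/K_i) = 10.0 / 26.31 = 0.3801 m/day.
In each layer the seepage velocity is v_i = q/n_i, so the layer transit time is t_i = b_i·n_i / q:
  layer 1 (coarse sand): t_1 = 9.48 × 0.29 / 0.3801 = 7.233 d
  layer 2 (silty sand): t_2 = 11.1 × 0.15 / 0.3801 = 4.381 d
  layer 3 (clean gravel): t_3 = 7.30 × 0.26 / 0.3801 = 4.994 d
  layer 4 (weathered basalt): t_4 = 5.72 × 0.06 / 0.3801 = 0.9030 d
Total t = Σ t_i = 17.51 days.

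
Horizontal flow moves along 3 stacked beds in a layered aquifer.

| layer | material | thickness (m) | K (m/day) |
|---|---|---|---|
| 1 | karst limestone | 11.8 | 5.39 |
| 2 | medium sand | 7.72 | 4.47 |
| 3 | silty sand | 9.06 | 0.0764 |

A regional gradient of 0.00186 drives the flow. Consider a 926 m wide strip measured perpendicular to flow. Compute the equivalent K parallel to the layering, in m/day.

3.46

Flow is parallel to layering, so each bed carries its own Darcy discharge and the transmissivities add.
Σ(K_i·b_i) = 5.39×11.8 + 4.47×7.72 + 0.0764×9.06 = 98.80 m²/day.
Total thickness b = 28.58 m, so K_eq = Σ(K_i·b_i)/b = 3.457 m/day.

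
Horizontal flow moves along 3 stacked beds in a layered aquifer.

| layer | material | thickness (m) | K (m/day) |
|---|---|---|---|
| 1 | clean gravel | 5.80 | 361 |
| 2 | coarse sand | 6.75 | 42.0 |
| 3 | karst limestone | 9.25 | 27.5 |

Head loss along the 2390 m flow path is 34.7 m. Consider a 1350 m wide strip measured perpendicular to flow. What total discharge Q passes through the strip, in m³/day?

Flow is parallel to layering, so each bed carries its own Darcy discharge and the transmissivities add.
Σ(K_i·b_i) = 361×5.80 + 42.0×6.75 + 27.5×9.25 = 2632 m²/day.
Hydraulic gradient i = Δh / L = 34.7 / 2390 = 0.01452.
Q = Σ(K_i·b_i) · W · i = 2632 × 1350 × 0.01452 = 51582 m³/day.

51600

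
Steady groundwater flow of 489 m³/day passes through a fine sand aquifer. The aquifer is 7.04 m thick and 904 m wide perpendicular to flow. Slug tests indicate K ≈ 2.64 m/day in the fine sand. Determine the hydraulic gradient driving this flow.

Cross-sectional area A = 904 × 7.04 = 6364 m².
From Q = K·A·i, i = Q / (K·A) = 489 / (2.640 × 6364) = 0.02910.

0.0291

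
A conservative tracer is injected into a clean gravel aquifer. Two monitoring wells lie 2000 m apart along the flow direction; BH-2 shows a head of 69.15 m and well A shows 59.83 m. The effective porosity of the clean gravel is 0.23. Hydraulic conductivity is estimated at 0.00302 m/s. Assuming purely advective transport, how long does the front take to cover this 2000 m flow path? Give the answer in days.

Convert K: 0.00302 m/s × 86400 = 260.9 m/day.
Hydraulic gradient i = (69.15 − 59.83) / 2000 = 9.32 / 2000 = 0.004660.
Darcy flux q = K · i = 260.9 × 0.004660 = 1.216 m/day.
Seepage velocity v = q / n_e = 1.216 / 0.23 = 5.287 m/day.
Travel time t = L / v = 2000 / 5.287 = 378.3 days.

378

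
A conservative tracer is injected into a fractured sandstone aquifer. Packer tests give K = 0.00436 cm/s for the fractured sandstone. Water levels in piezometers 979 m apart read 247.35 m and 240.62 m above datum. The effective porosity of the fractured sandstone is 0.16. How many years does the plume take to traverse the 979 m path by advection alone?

Convert K: 0.00436 cm/s × 864 = 3.767 m/day.
Hydraulic gradient i = (247.35 − 240.62) / 979 = 6.73 / 979 = 0.006874.
Darcy flux q = K · i = 3.767 × 0.006874 = 0.02590 m/day.
Seepage velocity v = q / n_e = 0.02590 / 0.16 = 0.1618 m/day.
Travel time t = L / v = 979 / 0.1618 = 6049 days = 16.56 years.

16.6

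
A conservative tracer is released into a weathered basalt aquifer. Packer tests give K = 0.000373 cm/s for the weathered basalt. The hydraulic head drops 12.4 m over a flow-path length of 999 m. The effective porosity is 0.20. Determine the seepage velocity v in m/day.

Convert K: 0.000373 cm/s × 864 = 0.3223 m/day.
Hydraulic gradient i = Δh / L = 12.4 / 999 = 0.01241.
Darcy flux q = K · i = 0.3223 × 0.01241 = 0.004000 m/day.
Seepage velocity v = q / n_e = 0.004000 / 0.20 = 0.02000 m/day.

0.0200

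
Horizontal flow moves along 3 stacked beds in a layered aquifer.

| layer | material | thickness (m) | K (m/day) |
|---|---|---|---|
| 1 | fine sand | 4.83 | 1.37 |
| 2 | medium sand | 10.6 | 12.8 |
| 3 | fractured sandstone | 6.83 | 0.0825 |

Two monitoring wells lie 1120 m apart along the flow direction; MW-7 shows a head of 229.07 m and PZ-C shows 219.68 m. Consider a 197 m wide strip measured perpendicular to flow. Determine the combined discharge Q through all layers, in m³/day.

Flow is parallel to layering, so each bed carries its own Darcy discharge and the transmissivities add.
Σ(K_i·b_i) = 1.37×4.83 + 12.8×10.6 + 0.0825×6.83 = 142.9 m²/day.
Hydraulic gradient i = (229.07 − 219.68) / 1120 = 9.39 / 1120 = 0.008384.
Q = Σ(K_i·b_i) · W · i = 142.9 × 197 × 0.008384 = 236.0 m³/day.

236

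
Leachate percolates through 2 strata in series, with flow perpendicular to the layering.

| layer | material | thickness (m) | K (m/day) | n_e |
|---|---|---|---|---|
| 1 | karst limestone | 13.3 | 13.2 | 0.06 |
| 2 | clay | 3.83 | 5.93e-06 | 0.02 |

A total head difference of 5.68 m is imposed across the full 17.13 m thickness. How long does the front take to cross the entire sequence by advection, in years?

272

With flow normal to the layers, continuity requires the same specific discharge q through every layer.
Σ(b_i/K_i) = 13.3/13.2 + 3.83/5.93e-06 = 6.459e+05 d.
q = Δh / Σ(b_i/K_i) = 5.68 / 6.459e+05 = 8.794e-06 m/day.
In each layer the seepage velocity is v_i = q/n_i, so the layer transit time is t_i = b_i·n_i / q:
  layer 1 (karst limestone): t_1 = 13.3 × 0.06 / 8.794e-06 = 90740 d
  layer 2 (clay): t_2 = 3.83 × 0.02 / 8.794e-06 = 8710 d
Total t = Σ t_i = 99450 days = 272.3 years.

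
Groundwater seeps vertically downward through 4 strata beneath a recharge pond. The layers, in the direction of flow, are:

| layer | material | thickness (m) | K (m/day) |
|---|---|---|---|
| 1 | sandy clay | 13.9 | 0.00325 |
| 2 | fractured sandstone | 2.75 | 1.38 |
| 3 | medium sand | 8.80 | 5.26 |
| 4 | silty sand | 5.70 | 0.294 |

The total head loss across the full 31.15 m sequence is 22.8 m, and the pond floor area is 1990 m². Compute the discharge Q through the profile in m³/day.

Flow is perpendicular to layering, so the layers act in series and the equivalent K is the thickness-weighted harmonic mean.
Total thickness L = 13.9 + 2.75 + 8.80 + 5.70 = 31.15 m.
Σ(b_i/K_i) = 13.9/0.00325 + 2.75/1.38 + 8.80/5.26 + 5.70/0.294 = 4300 d.
K_eq = L / Σ(b_i/K_i) = 31.15 / 4300 = 0.007244 m/day.
Q = K_eq · A · (Δh/L) = 0.007244 × 1990 × (22.8/31.15) = 10.55 m³/day.

10.6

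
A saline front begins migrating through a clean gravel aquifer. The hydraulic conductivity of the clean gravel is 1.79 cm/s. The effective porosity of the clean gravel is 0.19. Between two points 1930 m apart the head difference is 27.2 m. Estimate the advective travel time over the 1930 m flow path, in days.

16.8

Convert K: 1.79 cm/s × 864 = 1547 m/day.
Hydraulic gradient i = Δh / L = 27.2 / 1930 = 0.01409.
Darcy flux q = K · i = 1547 × 0.01409 = 21.80 m/day.
Seepage velocity v = q / n_e = 21.80 / 0.19 = 114.7 m/day.
Travel time t = L / v = 1930 / 114.7 = 16.82 days.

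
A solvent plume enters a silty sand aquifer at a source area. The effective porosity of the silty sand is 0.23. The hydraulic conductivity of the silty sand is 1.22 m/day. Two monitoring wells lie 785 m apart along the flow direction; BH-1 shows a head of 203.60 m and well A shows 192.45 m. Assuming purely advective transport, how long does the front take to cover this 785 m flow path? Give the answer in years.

Hydraulic gradient i = (203.60 − 192.45) / 785 = 11.15 / 785 = 0.01420.
Darcy flux q = K · i = 1.220 × 0.01420 = 0.01733 m/day.
Seepage velocity v = q / n_e = 0.01733 / 0.23 = 0.07534 m/day.
Travel time t = L / v = 785 / 0.07534 = 10419 days = 28.53 years.

28.5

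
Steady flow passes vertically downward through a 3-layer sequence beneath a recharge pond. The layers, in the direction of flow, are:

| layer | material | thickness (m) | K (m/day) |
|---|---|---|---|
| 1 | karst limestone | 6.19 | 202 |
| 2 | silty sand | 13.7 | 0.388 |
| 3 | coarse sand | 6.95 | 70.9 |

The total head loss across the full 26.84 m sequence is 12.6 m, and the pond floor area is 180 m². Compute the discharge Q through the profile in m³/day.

Flow is perpendicular to layering, so the layers act in series and the equivalent K is the thickness-weighted harmonic mean.
Total thickness L = 6.19 + 13.7 + 6.95 = 26.84 m.
Σ(b_i/K_i) = 6.19/202 + 13.7/0.388 + 6.95/70.9 = 35.44 d.
K_eq = L / Σ(b_i/K_i) = 26.84 / 35.44 = 0.7574 m/day.
Q = K_eq · A · (Δh/L) = 0.7574 × 180 × (12.6/26.84) = 64.00 m³/day.

64.0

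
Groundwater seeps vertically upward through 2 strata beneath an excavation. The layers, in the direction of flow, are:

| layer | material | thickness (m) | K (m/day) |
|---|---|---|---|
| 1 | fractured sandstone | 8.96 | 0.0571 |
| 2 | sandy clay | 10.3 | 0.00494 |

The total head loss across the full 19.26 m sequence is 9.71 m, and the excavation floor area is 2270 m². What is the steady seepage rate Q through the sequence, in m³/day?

9.83

Flow is perpendicular to layering, so the layers act in series and the equivalent K is the thickness-weighted harmonic mean.
Total thickness L = 8.96 + 10.3 = 19.26 m.
Σ(b_i/K_i) = 8.96/0.0571 + 10.3/0.00494 = 2242 d.
K_eq = L / Σ(b_i/K_i) = 19.26 / 2242 = 0.008591 m/day.
Q = K_eq · A · (Δh/L) = 0.008591 × 2270 × (9.71/19.26) = 9.832 m³/day.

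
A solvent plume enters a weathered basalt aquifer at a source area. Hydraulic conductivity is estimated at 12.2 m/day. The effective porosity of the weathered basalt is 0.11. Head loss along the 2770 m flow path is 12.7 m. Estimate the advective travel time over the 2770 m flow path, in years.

14.9

Hydraulic gradient i = Δh / L = 12.7 / 2770 = 0.004585.
Darcy flux q = K · i = 12.20 × 0.004585 = 0.05594 m/day.
Seepage velocity v = q / n_e = 0.05594 / 0.11 = 0.5085 m/day.
Travel time t = L / v = 2770 / 0.5085 = 5447 days = 14.91 years.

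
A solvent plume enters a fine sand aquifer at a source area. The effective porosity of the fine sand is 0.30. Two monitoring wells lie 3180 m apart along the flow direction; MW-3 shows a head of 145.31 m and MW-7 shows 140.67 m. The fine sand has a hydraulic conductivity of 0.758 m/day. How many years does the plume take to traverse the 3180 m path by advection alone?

2360

Hydraulic gradient i = (145.31 − 140.67) / 3180 = 4.64 / 3180 = 0.001459.
Darcy flux q = K · i = 0.7580 × 0.001459 = 0.001106 m/day.
Seepage velocity v = q / n_e = 0.001106 / 0.30 = 0.003687 m/day.
Travel time t = L / v = 3180 / 0.003687 = 8.626e+05 days = 2362 years.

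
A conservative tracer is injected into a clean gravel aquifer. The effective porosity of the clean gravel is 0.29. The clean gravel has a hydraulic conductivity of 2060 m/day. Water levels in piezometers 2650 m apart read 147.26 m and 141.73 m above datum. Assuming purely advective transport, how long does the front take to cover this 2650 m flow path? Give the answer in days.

Hydraulic gradient i = (147.26 − 141.73) / 2650 = 5.53 / 2650 = 0.002087.
Darcy flux q = K · i = 2060 × 0.002087 = 4.299 m/day.
Seepage velocity v = q / n_e = 4.299 / 0.29 = 14.82 m/day.
Travel time t = L / v = 2650 / 14.82 = 178.8 days.

179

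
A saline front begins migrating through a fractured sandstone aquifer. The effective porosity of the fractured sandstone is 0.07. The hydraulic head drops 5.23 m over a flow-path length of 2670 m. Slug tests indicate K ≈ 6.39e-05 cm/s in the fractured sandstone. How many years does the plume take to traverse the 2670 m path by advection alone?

Convert K: 6.39e-05 cm/s × 864 = 0.05521 m/day.
Hydraulic gradient i = Δh / L = 5.23 / 2670 = 0.001959.
Darcy flux q = K · i = 0.05521 × 0.001959 = 0.0001081 m/day.
Seepage velocity v = q / n_e = 0.0001081 / 0.07 = 0.001545 m/day.
Travel time t = L / v = 2670 / 0.001545 = 1.728e+06 days = 4732 years.

4730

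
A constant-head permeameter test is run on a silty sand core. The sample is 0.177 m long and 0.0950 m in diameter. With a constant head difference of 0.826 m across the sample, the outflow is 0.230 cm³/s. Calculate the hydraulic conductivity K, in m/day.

Cross-sectional area A = π·(d/2)² = π × (0.0950/2)² = 0.007088 m².
Convert discharge: 0.230 cm³/s = 2.300e-07 m³/s.
Darcy's law rearranged: K = Q·L / (A·Δh) = 2.300e-07 × 0.177 / (0.007088 × 0.826) = 6.953e-06 m/s = 0.6008 m/day.

0.601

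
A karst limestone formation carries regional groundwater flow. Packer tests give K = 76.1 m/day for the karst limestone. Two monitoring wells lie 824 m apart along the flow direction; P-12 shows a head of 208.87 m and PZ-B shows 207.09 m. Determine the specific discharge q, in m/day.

Hydraulic gradient i = (208.87 − 207.09) / 824 = 1.78 / 824 = 0.002160.
Specific discharge q = K · i = 76.10 × 0.002160 = 0.1644 m/day.

0.164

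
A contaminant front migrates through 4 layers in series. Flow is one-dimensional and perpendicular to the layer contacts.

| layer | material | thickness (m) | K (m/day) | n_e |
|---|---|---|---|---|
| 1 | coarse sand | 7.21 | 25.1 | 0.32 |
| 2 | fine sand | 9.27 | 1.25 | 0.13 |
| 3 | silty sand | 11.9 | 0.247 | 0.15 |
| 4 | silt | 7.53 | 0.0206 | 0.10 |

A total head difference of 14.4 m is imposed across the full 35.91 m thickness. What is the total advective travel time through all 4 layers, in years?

0.485

With flow normal to the layers, continuity requires the same specific discharge q through every layer.
Σ(b_i/K_i) = 7.21/25.1 + 9.27/1.25 + 11.9/0.247 + 7.53/0.0206 = 421.4 d.
q = Δh / Σ(b_i/K_i) = 14.4 / 421.4 = 0.03417 m/day.
In each layer the seepage velocity is v_i = q/n_i, so the layer transit time is t_i = b_i·n_i / q:
  layer 1 (coarse sand): t_1 = 7.21 × 0.32 / 0.03417 = 67.52 d
  layer 2 (fine sand): t_2 = 9.27 × 0.13 / 0.03417 = 35.27 d
  layer 3 (silty sand): t_3 = 11.9 × 0.15 / 0.03417 = 52.24 d
  layer 4 (silt): t_4 = 7.53 × 0.10 / 0.03417 = 22.04 d
Total t = Σ t_i = 177.1 days = 0.4848 years.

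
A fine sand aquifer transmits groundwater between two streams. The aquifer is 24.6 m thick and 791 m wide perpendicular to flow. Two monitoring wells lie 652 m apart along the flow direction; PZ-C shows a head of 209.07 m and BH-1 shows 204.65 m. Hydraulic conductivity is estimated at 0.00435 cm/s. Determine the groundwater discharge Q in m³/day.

Convert K: 0.00435 cm/s × 864 = 3.758 m/day.
Cross-sectional area A = 791 × 24.6 = 19459 m².
Hydraulic gradient i = (209.07 − 204.65) / 652 = 4.42 / 652 = 0.006779.
Darcy's law: Q = K · A · i = 3.758 × 19459 × 0.006779 = 495.8 m³/day.

496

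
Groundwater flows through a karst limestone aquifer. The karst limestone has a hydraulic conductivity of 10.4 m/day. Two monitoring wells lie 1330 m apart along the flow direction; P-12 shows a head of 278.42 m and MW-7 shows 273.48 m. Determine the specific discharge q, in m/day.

Hydraulic gradient i = (278.42 − 273.48) / 1330 = 4.94 / 1330 = 0.003714.
Specific discharge q = K · i = 10.40 × 0.003714 = 0.03863 m/day.

0.0386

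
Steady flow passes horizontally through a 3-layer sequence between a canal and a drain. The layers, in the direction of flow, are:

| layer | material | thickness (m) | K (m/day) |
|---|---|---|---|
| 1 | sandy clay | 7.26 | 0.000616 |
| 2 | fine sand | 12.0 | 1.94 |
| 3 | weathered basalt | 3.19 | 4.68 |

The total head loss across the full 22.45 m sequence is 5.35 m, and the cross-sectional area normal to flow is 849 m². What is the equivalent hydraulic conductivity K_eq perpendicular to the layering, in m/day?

0.00190

Flow is perpendicular to layering, so the layers act in series and the equivalent K is the thickness-weighted harmonic mean.
Total thickness L = 7.26 + 12.0 + 3.19 = 22.45 m.
Σ(b_i/K_i) = 7.26/0.000616 + 12.0/1.94 + 3.19/4.68 = 11793 d.
K_eq = L / Σ(b_i/K_i) = 22.45 / 11793 = 0.001904 m/day.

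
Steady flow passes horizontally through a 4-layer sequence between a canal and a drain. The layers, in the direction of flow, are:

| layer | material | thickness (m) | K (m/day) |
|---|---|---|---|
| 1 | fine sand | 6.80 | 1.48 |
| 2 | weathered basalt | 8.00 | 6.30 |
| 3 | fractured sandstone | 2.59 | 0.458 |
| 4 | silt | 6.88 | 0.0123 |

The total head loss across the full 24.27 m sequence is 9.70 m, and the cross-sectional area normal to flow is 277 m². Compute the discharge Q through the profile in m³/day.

Flow is perpendicular to layering, so the layers act in series and the equivalent K is the thickness-weighted harmonic mean.
Total thickness L = 6.80 + 8.00 + 2.59 + 6.88 = 24.27 m.
Σ(b_i/K_i) = 6.80/1.48 + 8.00/6.30 + 2.59/0.458 + 6.88/0.0123 = 570.9 d.
K_eq = L / Σ(b_i/K_i) = 24.27 / 570.9 = 0.04251 m/day.
Q = K_eq · A · (Δh/L) = 0.04251 × 277 × (9.70/24.27) = 4.707 m³/day.

4.71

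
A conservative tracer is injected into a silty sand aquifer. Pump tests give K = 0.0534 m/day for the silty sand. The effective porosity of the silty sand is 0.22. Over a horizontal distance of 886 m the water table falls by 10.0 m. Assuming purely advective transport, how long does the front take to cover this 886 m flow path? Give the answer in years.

Hydraulic gradient i = Δh / L = 10.0 / 886 = 0.01129.
Darcy flux q = K · i = 0.05340 × 0.01129 = 0.0006027 m/day.
Seepage velocity v = q / n_e = 0.0006027 / 0.22 = 0.002740 m/day.
Travel time t = L / v = 886 / 0.002740 = 3.234e+05 days = 885.4 years.

885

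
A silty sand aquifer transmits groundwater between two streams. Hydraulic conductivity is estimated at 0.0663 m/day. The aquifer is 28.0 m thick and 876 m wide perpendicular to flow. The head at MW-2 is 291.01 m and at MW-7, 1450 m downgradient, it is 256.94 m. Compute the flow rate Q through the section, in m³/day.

Cross-sectional area A = 876 × 28.0 = 24528 m².
Hydraulic gradient i = (291.01 − 256.94) / 1450 = 34.07 / 1450 = 0.02350.
Darcy's law: Q = K · A · i = 0.06630 × 24528 × 0.02350 = 38.21 m³/day.

38.2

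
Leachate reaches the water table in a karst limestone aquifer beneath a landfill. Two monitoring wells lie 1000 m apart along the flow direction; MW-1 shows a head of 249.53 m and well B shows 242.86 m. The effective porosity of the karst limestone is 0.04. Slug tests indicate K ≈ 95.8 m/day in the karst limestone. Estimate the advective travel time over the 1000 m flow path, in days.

Hydraulic gradient i = (249.53 − 242.86) / 1000 = 6.67 / 1000 = 0.006670.
Darcy flux q = K · i = 95.80 × 0.006670 = 0.6390 m/day.
Seepage velocity v = q / n_e = 0.6390 / 0.04 = 15.97 m/day.
Travel time t = L / v = 1000 / 15.97 = 62.60 days.

62.6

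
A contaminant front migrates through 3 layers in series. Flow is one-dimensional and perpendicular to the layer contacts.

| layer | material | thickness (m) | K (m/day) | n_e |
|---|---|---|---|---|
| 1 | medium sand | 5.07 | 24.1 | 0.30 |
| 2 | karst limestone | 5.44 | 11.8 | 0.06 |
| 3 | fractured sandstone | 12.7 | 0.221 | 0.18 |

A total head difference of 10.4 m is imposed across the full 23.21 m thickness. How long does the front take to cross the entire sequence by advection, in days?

With flow normal to the layers, continuity requires the same specific discharge q through every layer.
Σ(b_i/K_i) = 5.07/24.1 + 5.44/11.8 + 12.7/0.221 = 58.14 d.
q = Δh / Σ(b_i/K_i) = 10.4 / 58.14 = 0.1789 m/day.
In each layer the seepage velocity is v_i = q/n_i, so the layer transit time is t_i = b_i·n_i / q:
  layer 1 (medium sand): t_1 = 5.07 × 0.30 / 0.1789 = 8.503 d
  layer 2 (karst limestone): t_2 = 5.44 × 0.06 / 0.1789 = 1.825 d
  layer 3 (fractured sandstone): t_3 = 12.7 × 0.18 / 0.1789 = 12.78 d
Total t = Σ t_i = 23.11 days.

23.1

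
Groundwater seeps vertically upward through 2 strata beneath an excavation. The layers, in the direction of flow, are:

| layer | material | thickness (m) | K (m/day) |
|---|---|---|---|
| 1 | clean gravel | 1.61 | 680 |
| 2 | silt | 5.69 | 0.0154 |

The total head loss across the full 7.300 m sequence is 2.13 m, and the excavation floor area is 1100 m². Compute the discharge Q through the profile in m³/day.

6.34

Flow is perpendicular to layering, so the layers act in series and the equivalent K is the thickness-weighted harmonic mean.
Total thickness L = 1.61 + 5.69 = 7.300 m.
Σ(b_i/K_i) = 1.61/680 + 5.69/0.0154 = 369.5 d.
K_eq = L / Σ(b_i/K_i) = 7.300 / 369.5 = 0.01976 m/day.
Q = K_eq · A · (Δh/L) = 0.01976 × 1100 × (2.13/7.300) = 6.341 m³/day.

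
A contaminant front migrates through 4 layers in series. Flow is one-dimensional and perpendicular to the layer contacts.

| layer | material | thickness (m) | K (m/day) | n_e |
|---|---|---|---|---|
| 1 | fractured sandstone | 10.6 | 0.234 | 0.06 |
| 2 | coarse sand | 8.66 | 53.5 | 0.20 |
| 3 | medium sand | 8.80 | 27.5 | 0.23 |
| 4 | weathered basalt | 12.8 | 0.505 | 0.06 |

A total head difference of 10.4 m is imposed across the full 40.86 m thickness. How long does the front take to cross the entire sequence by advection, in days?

35.3

With flow normal to the layers, continuity requires the same specific discharge q through every layer.
Σ(b_i/K_i) = 10.6/0.234 + 8.66/53.5 + 8.80/27.5 + 12.8/0.505 = 71.13 d.
q = Δh / Σ(b_i/K_i) = 10.4 / 71.13 = 0.1462 m/day.
In each layer the seepage velocity is v_i = q/n_i, so the layer transit time is t_i = b_i·n_i / q:
  layer 1 (fractured sandstone): t_1 = 10.6 × 0.06 / 0.1462 = 4.350 d
  layer 2 (coarse sand): t_2 = 8.66 × 0.20 / 0.1462 = 11.85 d
  layer 3 (medium sand): t_3 = 8.80 × 0.23 / 0.1462 = 13.84 d
  layer 4 (weathered basalt): t_4 = 12.8 × 0.06 / 0.1462 = 5.252 d
Total t = Σ t_i = 35.29 days.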